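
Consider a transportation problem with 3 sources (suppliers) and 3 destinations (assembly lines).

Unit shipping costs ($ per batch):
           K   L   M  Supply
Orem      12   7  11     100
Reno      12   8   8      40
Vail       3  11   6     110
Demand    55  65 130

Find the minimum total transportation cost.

1655

An optimal shipping plan:
  Orem to L: 65 × $7 = $455
  Orem to M: 35 × $11 = $385
  Reno to M: 40 × $8 = $320
  Vail to K: 55 × $3 = $165
  Vail to M: 55 × $6 = $330
Total = 455 + 385 + 320 + 165 + 330 = $1655.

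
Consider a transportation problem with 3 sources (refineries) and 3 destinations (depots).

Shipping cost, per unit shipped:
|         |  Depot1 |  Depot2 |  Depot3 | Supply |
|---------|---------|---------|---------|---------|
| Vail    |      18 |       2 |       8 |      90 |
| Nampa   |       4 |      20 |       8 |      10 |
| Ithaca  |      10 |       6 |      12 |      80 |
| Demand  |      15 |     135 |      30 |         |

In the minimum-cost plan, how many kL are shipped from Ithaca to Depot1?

The minimum-cost plan:
  Vail to Depot2: 60 kL
  Vail to Depot3: 30 kL
  Nampa to Depot1: 10 kL
  Ithaca to Depot1: 5 kL
  Ithaca to Depot2: 75 kL
Total cost = 900.
So Ithaca→Depot1 carries 5 kL.

5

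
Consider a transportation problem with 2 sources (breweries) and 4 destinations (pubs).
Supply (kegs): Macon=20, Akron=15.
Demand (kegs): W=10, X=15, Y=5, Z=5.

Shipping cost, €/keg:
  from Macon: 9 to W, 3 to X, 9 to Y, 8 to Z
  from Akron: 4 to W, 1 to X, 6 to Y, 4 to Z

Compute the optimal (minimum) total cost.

Optimal allocation:
  Macon->X: 15 × €3 = €45
  Macon->Y: 5 × €9 = €45
  Akron->W: 10 × €4 = €40
  Akron->Z: 5 × €4 = €20
Total = 45 + 45 + 40 + 20 = €150.
(Supply check: Macon ships 20; Akron ships 15.)

150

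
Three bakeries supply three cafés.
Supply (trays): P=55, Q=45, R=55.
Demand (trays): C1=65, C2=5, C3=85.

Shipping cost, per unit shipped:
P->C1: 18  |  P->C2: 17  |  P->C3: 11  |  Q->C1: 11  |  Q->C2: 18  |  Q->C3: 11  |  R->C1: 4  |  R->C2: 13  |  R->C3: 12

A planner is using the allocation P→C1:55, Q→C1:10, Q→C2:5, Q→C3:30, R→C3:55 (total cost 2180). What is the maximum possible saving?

Current plan cost = 55·18 + 10·11 + 5·18 + 30·11 + 55·12 = 2180.
Optimal plan:
  P to C2: 5 trays
  P to C3: 50 trays
  Q to C1: 10 trays
  Q to C3: 35 trays
  R to C1: 55 trays
Optimal cost = 1350.
Saving = 2180 − 1350 = 830.

830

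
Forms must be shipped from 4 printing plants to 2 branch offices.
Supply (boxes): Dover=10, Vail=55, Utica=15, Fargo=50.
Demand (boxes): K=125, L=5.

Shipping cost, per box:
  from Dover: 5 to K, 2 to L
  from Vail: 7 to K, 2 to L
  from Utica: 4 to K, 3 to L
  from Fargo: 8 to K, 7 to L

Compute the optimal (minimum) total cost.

870

Optimal allocation:
  Dover->K: 10 × 5 = 50
  Vail->K: 50 × 7 = 350
  Vail->L: 5 × 2 = 10
  Utica->K: 15 × 4 = 60
  Fargo->K: 50 × 8 = 400
Total = 50 + 350 + 10 + 60 + 400 = 870.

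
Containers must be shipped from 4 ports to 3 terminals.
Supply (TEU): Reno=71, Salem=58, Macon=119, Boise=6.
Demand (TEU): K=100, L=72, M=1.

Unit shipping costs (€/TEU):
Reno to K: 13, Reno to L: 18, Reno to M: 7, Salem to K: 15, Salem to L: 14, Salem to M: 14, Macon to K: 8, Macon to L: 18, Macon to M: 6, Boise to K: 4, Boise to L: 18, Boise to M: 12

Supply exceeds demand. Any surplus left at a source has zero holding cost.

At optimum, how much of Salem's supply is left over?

Minimum-cost shipments:
  Salem→L: 58 × €14 = €812
  Macon→K: 94 × €8 = €752
  Macon→L: 14 × €18 = €252
  Macon→M: 1 × €6 = €6
  Boise→K: 6 × €4 = €24
Total cost = €1846.
Salem ships 58 of its 58, leaving 0.

0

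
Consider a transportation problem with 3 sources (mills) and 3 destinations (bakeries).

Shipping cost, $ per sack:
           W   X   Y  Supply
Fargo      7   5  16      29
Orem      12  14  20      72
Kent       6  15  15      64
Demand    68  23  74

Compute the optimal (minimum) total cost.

One minimum-cost allocation:
  Fargo–W: 4 × $7 = $28
  Fargo–X: 23 × $5 = $115
  Fargo–Y: 2 × $16 = $32
  Orem–Y: 72 × $20 = $1440
  Kent–W: 64 × $6 = $384
Total = 28 + 115 + 32 + 1440 + 384 = $1999.
(Supply check: Fargo ships 29; Orem ships 72; Kent ships 64.)

1999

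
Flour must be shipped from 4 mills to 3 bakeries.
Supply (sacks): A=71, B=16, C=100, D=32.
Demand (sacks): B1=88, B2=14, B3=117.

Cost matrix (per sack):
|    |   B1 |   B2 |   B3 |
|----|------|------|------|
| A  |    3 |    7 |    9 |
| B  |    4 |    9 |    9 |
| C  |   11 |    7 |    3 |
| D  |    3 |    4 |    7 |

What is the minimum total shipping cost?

755

Optimal allocation:
  A–B1: 71 × 3 = 213
  B–B1: 16 × 4 = 64
  C–B3: 100 × 3 = 300
  D–B1: 1 × 3 = 3
  D–B2: 14 × 4 = 56
  D–B3: 17 × 7 = 119
Total = 213 + 64 + 300 + 3 + 56 + 119 = 755.
(Supply check: A ships 71; B ships 16; C ships 100; D ships 32.)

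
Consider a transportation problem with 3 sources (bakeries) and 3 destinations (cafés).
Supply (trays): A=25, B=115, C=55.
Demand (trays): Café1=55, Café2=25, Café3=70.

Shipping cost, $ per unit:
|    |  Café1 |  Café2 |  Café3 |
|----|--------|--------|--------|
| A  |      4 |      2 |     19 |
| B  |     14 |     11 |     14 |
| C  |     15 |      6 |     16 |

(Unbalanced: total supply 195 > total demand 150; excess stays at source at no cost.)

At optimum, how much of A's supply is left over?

An optimal plan:
  A→Café1: 25 × $4 = $100
  B→Café1: 30 × $14 = $420
  B→Café3: 70 × $14 = $980
  C→Café2: 25 × $6 = $150
Total cost = $1650.
A ships 25 of its 25, leaving 0.

0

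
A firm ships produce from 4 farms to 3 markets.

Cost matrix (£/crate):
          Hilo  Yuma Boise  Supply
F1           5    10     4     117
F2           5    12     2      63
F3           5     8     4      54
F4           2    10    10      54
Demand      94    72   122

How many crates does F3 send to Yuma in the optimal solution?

The minimum-cost plan:
  F1→Hilo: 40 × £5 = £200
  F1→Yuma: 18 × £10 = £180
  F1→Boise: 59 × £4 = £236
  F2→Boise: 63 × £2 = £126
  F3→Yuma: 54 × £8 = £432
  F4→Hilo: 54 × £2 = £108
Total cost = £1282.
So F3→Yuma carries 54 crates.

54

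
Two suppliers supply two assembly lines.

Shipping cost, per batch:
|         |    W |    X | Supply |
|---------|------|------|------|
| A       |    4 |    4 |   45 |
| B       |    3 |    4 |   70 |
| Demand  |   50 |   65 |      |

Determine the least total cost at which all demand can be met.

410

A cheapest plan:
  A->X: 45 batches
  B->W: 50 batches
  B->X: 20 batches
Total cost = 410.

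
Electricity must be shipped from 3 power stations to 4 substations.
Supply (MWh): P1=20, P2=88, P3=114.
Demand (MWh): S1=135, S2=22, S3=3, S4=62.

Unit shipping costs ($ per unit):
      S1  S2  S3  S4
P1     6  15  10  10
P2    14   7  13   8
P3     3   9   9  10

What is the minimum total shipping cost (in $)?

1165

An optimal shipping plan:
  P1 to S1: 20 × $6 = $120
  P2 to S1: 1 × $14 = $14
  P2 to S2: 22 × $7 = $154
  P2 to S3: 3 × $13 = $39
  P2 to S4: 62 × $8 = $496
  P3 to S1: 114 × $3 = $342
Total = 120 + 14 + 154 + 39 + 496 + 342 = $1165.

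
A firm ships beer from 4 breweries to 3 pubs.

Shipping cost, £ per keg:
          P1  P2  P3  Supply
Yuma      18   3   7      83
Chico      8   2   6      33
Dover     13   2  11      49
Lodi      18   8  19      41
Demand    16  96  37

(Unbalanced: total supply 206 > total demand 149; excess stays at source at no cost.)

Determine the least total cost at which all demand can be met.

An optimal shipping plan:
  Yuma–P2: 47 × £3 = £141
  Yuma–P3: 20 × £7 = £140
  Chico–P1: 16 × £8 = £128
  Chico–P3: 17 × £6 = £102
  Dover–P2: 49 × £2 = £98
Total = 141 + 140 + 128 + 102 + 98 = £609.
(Supply check: Yuma ships 67; Chico ships 33; Dover ships 49; Lodi ships 0.)

609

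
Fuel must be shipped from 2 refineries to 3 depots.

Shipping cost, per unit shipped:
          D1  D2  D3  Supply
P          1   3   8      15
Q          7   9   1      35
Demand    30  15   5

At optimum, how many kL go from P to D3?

0

The minimum-cost plan:
  P to D1: 15 × 1 = 15
  Q to D1: 15 × 7 = 105
  Q to D2: 15 × 9 = 135
  Q to D3: 5 × 1 = 5
Total cost = 260.
The route P→D3 is not used.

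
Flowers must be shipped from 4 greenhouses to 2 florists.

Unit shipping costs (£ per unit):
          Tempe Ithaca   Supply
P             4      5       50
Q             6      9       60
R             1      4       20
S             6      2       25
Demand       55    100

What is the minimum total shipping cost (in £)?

An optimal shipping plan:
  P→Ithaca: 50 × £5 = £250
  Q→Tempe: 35 × £6 = £210
  Q→Ithaca: 25 × £9 = £225
  R→Tempe: 20 × £1 = £20
  S→Ithaca: 25 × £2 = £50
Total = 250 + 210 + 225 + 20 + 50 = £755.

755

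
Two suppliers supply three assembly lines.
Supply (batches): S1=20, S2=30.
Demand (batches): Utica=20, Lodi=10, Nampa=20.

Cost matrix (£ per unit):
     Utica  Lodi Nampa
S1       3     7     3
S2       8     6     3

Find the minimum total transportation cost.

180

A cheapest plan:
  S1->Utica: 20 × £3 = £60
  S2->Lodi: 10 × £6 = £60
  S2->Nampa: 20 × £3 = £60
Total = 60 + 60 + 60 = £180.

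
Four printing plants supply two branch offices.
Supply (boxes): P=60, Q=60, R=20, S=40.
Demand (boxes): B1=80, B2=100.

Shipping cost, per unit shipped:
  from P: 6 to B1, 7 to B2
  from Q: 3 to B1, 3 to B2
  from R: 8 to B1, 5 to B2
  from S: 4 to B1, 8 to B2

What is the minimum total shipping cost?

820

An optimal shipping plan:
  P→B1: 40 boxes
  P→B2: 20 boxes
  Q→B2: 60 boxes
  R→B2: 20 boxes
  S→B1: 40 boxes
Total cost = 820.
(Supply check: P ships 60; Q ships 60; R ships 20; S ships 40.)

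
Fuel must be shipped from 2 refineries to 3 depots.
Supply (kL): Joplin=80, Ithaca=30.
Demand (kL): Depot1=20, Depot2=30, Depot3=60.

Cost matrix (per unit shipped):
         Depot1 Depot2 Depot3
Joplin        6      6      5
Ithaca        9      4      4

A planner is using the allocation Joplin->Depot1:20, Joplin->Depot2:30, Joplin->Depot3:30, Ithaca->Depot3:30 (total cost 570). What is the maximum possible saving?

30

Current plan cost = 20·6 + 30·6 + 30·5 + 30·4 = 570.
Optimal plan:
  Joplin to Depot1: 20 × 6 = 120
  Joplin to Depot3: 60 × 5 = 300
  Ithaca to Depot2: 30 × 4 = 120
Optimal cost = 540.
Saving = 570 − 540 = 30.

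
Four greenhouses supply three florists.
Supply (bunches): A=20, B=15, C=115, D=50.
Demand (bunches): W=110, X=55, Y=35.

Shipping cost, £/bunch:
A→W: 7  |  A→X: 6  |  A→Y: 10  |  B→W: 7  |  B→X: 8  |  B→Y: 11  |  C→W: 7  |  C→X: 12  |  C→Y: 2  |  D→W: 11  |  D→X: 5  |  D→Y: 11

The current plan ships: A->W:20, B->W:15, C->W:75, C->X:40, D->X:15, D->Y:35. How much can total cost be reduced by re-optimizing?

Current plan cost = 20·7 + 15·7 + 75·7 + 40·12 + 15·5 + 35·11 = £1710.
Optimal plan:
  A–W: 15 bunches
  A–X: 5 bunches
  B–W: 15 bunches
  C–W: 80 bunches
  C–Y: 35 bunches
  D–X: 50 bunches
Optimal cost = £1120.
Saving = 1710 − 1120 = £590.

590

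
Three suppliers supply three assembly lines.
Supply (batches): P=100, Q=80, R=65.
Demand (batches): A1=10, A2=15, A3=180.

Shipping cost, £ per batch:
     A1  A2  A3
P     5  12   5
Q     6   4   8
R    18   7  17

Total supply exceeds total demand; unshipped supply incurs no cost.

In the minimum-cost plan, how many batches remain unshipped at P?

An optimal plan:
  P to A3: 100 × £5 = £500
  Q to A1: 10 × £6 = £60
  Q to A3: 70 × £8 = £560
  R to A2: 15 × £7 = £105
  R to A3: 10 × £17 = £170
Total cost = £1395.
P ships 100 of its 100, leaving 0.

0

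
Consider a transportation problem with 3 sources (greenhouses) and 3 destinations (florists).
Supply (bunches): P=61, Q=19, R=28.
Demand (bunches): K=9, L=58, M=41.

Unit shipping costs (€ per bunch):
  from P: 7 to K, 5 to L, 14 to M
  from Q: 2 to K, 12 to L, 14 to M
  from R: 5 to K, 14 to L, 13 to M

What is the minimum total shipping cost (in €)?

854

An optimal shipping plan:
  P to L: 58 bunches
  P to M: 3 bunches
  Q to K: 9 bunches
  Q to M: 10 bunches
  R to M: 28 bunches
Total cost = €854.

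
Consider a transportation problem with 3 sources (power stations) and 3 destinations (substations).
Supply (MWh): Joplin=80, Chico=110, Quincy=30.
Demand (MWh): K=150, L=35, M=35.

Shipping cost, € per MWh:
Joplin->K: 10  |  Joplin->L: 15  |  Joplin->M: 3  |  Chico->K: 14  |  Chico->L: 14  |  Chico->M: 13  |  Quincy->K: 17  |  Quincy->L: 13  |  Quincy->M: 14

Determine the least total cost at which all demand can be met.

2485

Optimal allocation:
  Joplin→K: 45 MWh
  Joplin→M: 35 MWh
  Chico→K: 105 MWh
  Chico→L: 5 MWh
  Quincy→L: 30 MWh
Total cost = €2485.
(Supply check: Joplin ships 80; Chico ships 110; Quincy ships 30.)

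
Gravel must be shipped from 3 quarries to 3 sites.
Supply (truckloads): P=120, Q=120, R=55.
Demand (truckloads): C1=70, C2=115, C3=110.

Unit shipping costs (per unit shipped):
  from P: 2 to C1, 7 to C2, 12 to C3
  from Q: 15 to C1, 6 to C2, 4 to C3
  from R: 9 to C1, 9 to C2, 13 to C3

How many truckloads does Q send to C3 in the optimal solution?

Optimal shipments:
  P–C1: 70 × 2 = 140
  P–C2: 50 × 7 = 350
  Q–C2: 10 × 6 = 60
  Q–C3: 110 × 4 = 440
  R–C2: 55 × 9 = 495
Total cost = 1485.
So Q→C3 carries 110 truckloads.

110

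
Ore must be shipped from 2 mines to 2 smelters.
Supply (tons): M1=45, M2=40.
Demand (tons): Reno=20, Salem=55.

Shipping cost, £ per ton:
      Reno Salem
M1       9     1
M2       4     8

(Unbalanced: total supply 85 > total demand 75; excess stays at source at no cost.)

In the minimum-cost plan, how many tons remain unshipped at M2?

10

Minimum-cost shipments:
  M1 to Salem: 45 × £1 = £45
  M2 to Reno: 20 × £4 = £80
  M2 to Salem: 10 × £8 = £80
Total cost = £205.
M2 ships 30 of its 40, leaving 10.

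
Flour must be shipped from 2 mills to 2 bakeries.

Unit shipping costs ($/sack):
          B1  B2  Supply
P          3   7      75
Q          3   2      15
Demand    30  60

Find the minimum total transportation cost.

Optimal allocation:
  P->B1: 30 × $3 = $90
  P->B2: 45 × $7 = $315
  Q->B2: 15 × $2 = $30
Total = 90 + 315 + 30 = $435.
(Supply check: P ships 75; Q ships 15.)

435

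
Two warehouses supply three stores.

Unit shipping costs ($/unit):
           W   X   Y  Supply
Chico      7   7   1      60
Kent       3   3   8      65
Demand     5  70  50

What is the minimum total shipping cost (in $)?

315

One minimum-cost allocation:
  Chico–W: 5 × $7 = $35
  Chico–X: 5 × $7 = $35
  Chico–Y: 50 × $1 = $50
  Kent–X: 65 × $3 = $195
Total = 35 + 35 + 50 + 195 = $315.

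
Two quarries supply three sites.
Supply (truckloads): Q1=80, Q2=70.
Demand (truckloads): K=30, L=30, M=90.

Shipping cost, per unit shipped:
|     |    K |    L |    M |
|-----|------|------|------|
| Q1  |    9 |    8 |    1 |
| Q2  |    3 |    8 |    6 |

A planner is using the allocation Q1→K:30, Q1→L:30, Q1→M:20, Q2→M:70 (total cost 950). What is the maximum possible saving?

Current plan cost = 30·9 + 30·8 + 20·1 + 70·6 = 950.
Optimal plan:
  Q1→M: 80 × 1 = 80
  Q2→K: 30 × 3 = 90
  Q2→L: 30 × 8 = 240
  Q2→M: 10 × 6 = 60
Optimal cost = 470.
Saving = 950 − 470 = 480.

480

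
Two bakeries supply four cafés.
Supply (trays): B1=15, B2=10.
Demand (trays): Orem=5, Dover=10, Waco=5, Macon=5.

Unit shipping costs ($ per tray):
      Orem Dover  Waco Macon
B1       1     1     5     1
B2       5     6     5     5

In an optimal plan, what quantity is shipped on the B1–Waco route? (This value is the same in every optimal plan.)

0

Optimal shipments:
  B1–Orem: 5 trays
  B1–Dover: 10 trays
  B2–Waco: 5 trays
  B2–Macon: 5 trays
Total cost = $65.
The route B1→Waco is not used.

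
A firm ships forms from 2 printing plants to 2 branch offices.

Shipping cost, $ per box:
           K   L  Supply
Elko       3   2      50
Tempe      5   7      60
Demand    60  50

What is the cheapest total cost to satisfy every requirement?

Optimal allocation:
  Elko→L: 50 boxes
  Tempe→K: 60 boxes
Total cost = $400.
(Supply check: Elko ships 50; Tempe ships 60.)

400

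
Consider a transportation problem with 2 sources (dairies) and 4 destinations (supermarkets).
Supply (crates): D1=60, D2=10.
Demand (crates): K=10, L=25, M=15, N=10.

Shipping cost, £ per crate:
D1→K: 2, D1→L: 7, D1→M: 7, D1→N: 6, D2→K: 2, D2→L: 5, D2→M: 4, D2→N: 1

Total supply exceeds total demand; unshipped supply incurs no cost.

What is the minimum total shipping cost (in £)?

310

Optimal allocation:
  D1→K: 10 crates
  D1→L: 25 crates
  D1→M: 15 crates
  D2→N: 10 crates
Total cost = £310.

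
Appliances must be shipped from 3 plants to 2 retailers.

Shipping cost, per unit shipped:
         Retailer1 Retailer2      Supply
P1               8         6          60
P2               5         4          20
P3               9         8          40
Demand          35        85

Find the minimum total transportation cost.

A cheapest plan:
  P1 to Retailer2: 60 × 6 = 360
  P2 to Retailer1: 20 × 5 = 100
  P3 to Retailer1: 15 × 9 = 135
  P3 to Retailer2: 25 × 8 = 200
Total = 360 + 100 + 135 + 200 = 795.

795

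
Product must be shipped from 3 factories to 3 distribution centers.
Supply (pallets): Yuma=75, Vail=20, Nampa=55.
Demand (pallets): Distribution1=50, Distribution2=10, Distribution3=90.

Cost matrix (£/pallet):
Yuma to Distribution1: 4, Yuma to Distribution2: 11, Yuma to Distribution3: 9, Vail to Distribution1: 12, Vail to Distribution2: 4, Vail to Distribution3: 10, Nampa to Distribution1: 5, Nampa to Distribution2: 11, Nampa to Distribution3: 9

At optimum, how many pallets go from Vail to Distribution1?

0

The minimum-cost plan:
  Yuma->Distribution1: 50 × £4 = £200
  Yuma->Distribution3: 25 × £9 = £225
  Vail->Distribution2: 10 × £4 = £40
  Vail->Distribution3: 10 × £10 = £100
  Nampa->Distribution3: 55 × £9 = £495
Total cost = £1060.
The route Vail→Distribution1 is not used.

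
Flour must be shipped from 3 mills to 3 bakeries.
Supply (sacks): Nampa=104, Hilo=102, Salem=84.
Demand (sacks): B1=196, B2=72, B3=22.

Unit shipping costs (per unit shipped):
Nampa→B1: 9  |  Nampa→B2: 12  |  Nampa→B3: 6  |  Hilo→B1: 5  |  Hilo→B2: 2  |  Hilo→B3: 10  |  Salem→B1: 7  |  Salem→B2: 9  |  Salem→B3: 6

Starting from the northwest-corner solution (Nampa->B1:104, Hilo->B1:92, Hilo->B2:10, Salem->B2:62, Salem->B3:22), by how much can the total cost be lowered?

Current plan cost = 104·9 + 92·5 + 10·2 + 62·9 + 22·6 = 2106.
Optimal plan:
  Nampa–B1: 82 × 9 = 738
  Nampa–B3: 22 × 6 = 132
  Hilo–B1: 30 × 5 = 150
  Hilo–B2: 72 × 2 = 144
  Salem–B1: 84 × 7 = 588
Optimal cost = 1752.
Saving = 2106 − 1752 = 354.

354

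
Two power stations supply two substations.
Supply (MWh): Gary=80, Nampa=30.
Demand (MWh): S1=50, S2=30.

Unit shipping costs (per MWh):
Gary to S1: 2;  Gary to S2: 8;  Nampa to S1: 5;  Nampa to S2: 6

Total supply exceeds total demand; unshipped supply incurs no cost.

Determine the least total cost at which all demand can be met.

A cheapest plan:
  Gary to S1: 50 MWh
  Nampa to S2: 30 MWh
Total cost = 280.
(Supply check: Gary ships 50; Nampa ships 30.)

280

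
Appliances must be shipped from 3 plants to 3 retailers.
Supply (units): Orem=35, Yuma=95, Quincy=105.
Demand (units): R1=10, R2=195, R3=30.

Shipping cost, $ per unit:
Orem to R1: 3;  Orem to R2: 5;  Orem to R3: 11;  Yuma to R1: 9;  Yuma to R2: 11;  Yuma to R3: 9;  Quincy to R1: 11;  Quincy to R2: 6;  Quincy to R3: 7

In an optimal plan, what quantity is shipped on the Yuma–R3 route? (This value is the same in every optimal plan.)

30

Optimal shipments:
  Orem→R2: 35 units
  Yuma→R1: 10 units
  Yuma→R2: 55 units
  Yuma→R3: 30 units
  Quincy→R2: 105 units
Total cost = $1770.
So Yuma→R3 carries 30 units.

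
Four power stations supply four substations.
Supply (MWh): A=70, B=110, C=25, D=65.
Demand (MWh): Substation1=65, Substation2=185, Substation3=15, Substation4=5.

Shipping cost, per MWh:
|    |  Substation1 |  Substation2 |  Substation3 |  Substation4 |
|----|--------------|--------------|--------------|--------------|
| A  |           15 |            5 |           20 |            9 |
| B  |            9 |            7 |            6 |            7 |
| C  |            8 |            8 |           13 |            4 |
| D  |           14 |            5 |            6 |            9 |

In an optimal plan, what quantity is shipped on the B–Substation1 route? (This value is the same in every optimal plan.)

The minimum-cost plan:
  A->Substation2: 70 × 5 = 350
  B->Substation1: 45 × 9 = 405
  B->Substation2: 50 × 7 = 350
  B->Substation3: 15 × 6 = 90
  C->Substation1: 20 × 8 = 160
  C->Substation4: 5 × 4 = 20
  D->Substation2: 65 × 5 = 325
Total cost = 1700.
So B→Substation1 carries 45 MWh.

45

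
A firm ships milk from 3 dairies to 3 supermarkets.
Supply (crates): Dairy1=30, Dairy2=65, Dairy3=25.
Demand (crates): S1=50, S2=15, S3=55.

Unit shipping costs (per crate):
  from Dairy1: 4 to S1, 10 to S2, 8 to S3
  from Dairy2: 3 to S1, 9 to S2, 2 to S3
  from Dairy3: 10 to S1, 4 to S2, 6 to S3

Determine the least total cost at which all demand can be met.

390

Optimal allocation:
  Dairy1->S1: 30 × 4 = 120
  Dairy2->S1: 20 × 3 = 60
  Dairy2->S3: 45 × 2 = 90
  Dairy3->S2: 15 × 4 = 60
  Dairy3->S3: 10 × 6 = 60
Total = 120 + 60 + 90 + 60 + 60 = 390.
(Supply check: Dairy1 ships 30; Dairy2 ships 65; Dairy3 ships 25.)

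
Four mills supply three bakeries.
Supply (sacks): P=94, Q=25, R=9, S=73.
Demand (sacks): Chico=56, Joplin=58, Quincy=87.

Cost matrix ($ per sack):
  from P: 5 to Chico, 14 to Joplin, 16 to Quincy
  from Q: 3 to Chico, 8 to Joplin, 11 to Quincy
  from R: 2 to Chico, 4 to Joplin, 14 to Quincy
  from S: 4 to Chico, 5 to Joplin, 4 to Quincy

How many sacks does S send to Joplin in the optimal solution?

The minimum-cost plan:
  P to Chico: 56 × $5 = $280
  P to Joplin: 24 × $14 = $336
  P to Quincy: 14 × $16 = $224
  Q to Joplin: 25 × $8 = $200
  R to Joplin: 9 × $4 = $36
  S to Quincy: 73 × $4 = $292
Total cost = $1368.
The route S→Joplin is not used.

0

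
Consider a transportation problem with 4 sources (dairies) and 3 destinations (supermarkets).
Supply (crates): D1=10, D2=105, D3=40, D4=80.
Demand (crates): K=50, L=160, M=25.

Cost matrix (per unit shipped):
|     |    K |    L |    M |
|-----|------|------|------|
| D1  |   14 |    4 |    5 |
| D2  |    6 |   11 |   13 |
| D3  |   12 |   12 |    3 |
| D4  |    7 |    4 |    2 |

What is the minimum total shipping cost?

1520

One minimum-cost allocation:
  D1 to L: 10 × 4 = 40
  D2 to K: 50 × 6 = 300
  D2 to L: 55 × 11 = 605
  D3 to L: 15 × 12 = 180
  D3 to M: 25 × 3 = 75
  D4 to L: 80 × 4 = 320
Total = 40 + 300 + 605 + 180 + 75 + 320 = 1520.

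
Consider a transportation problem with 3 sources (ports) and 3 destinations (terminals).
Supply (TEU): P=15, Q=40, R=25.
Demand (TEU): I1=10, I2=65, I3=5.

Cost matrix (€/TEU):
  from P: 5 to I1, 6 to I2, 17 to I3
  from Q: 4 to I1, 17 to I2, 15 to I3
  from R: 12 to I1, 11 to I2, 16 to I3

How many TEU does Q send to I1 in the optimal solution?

The minimum-cost plan:
  P->I2: 15 × €6 = €90
  Q->I1: 10 × €4 = €40
  Q->I2: 25 × €17 = €425
  Q->I3: 5 × €15 = €75
  R->I2: 25 × €11 = €275
Total cost = €905.
So Q→I1 carries 10 TEU.

10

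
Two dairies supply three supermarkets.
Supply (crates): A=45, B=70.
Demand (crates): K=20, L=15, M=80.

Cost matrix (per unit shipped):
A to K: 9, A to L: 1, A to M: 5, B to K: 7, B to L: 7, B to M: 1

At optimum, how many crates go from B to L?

The minimum-cost plan:
  A–K: 20 crates
  A–L: 15 crates
  A–M: 10 crates
  B–M: 70 crates
Total cost = 315.
The route B→L is not used.

0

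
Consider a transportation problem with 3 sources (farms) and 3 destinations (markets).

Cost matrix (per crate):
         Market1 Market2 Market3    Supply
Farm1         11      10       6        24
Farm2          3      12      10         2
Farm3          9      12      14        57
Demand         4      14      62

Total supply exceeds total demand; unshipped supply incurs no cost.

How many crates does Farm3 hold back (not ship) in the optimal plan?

An optimal plan:
  Farm1–Market3: 24 × 6 = 144
  Farm2–Market1: 2 × 3 = 6
  Farm3–Market1: 2 × 9 = 18
  Farm3–Market2: 14 × 12 = 168
  Farm3–Market3: 38 × 14 = 532
Total cost = 868.
Farm3 ships 54 of its 57, leaving 3.

3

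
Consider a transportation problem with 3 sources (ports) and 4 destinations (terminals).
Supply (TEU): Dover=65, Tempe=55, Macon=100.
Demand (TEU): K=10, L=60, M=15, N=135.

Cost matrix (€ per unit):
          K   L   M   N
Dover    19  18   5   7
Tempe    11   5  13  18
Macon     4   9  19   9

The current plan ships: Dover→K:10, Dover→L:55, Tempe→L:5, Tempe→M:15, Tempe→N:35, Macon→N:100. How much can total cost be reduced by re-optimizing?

Current plan cost = 10·19 + 55·18 + 5·5 + 15·13 + 35·18 + 100·9 = €2930.
Optimal plan:
  Dover–M: 15 × €5 = €75
  Dover–N: 50 × €7 = €350
  Tempe–L: 55 × €5 = €275
  Macon–K: 10 × €4 = €40
  Macon–L: 5 × €9 = €45
  Macon–N: 85 × €9 = €765
Optimal cost = €1550.
Saving = 2930 − 1550 = €1380.

1380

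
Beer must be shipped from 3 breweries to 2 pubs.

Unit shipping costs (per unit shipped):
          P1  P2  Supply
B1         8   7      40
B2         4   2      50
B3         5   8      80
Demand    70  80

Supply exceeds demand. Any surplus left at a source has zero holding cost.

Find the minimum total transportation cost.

An optimal shipping plan:
  B1->P2: 30 × 7 = 210
  B2->P2: 50 × 2 = 100
  B3->P1: 70 × 5 = 350
Total = 210 + 100 + 350 = 660.
(Supply check: B1 ships 30; B2 ships 50; B3 ships 70.)

660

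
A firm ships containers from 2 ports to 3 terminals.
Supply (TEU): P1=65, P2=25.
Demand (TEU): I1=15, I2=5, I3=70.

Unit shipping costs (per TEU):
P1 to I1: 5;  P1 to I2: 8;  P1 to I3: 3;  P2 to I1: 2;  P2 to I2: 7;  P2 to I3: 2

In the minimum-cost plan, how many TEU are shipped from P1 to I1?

0

Solving gives:
  P1 to I2: 5 TEU
  P1 to I3: 60 TEU
  P2 to I1: 15 TEU
  P2 to I3: 10 TEU
Total cost = 270.
The route P1→I1 is not used.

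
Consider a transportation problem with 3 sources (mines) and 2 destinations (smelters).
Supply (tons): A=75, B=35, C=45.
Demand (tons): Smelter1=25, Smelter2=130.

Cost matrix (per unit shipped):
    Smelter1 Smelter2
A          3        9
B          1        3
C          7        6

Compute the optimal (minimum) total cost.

Optimal allocation:
  A→Smelter1: 25 × 3 = 75
  A→Smelter2: 50 × 9 = 450
  B→Smelter2: 35 × 3 = 105
  C→Smelter2: 45 × 6 = 270
Total = 75 + 450 + 105 + 270 = 900.
(Supply check: A ships 75; B ships 35; C ships 45.)

900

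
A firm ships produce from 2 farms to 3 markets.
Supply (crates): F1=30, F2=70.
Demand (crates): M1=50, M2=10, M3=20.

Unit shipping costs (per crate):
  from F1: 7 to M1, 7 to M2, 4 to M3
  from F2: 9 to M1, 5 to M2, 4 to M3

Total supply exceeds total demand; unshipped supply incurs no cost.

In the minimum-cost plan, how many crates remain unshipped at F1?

Minimum-cost shipments:
  F1 to M1: 30 crates
  F2 to M1: 20 crates
  F2 to M2: 10 crates
  F2 to M3: 20 crates
Total cost = 520.
F1 ships 30 of its 30, leaving 0.

0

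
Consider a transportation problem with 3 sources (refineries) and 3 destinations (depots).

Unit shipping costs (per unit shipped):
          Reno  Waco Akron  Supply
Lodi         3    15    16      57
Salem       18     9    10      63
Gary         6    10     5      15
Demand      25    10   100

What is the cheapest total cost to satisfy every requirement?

A cheapest plan:
  Lodi->Reno: 25 × 3 = 75
  Lodi->Akron: 32 × 16 = 512
  Salem->Waco: 10 × 9 = 90
  Salem->Akron: 53 × 10 = 530
  Gary->Akron: 15 × 5 = 75
Total = 75 + 512 + 90 + 530 + 75 = 1282.

1282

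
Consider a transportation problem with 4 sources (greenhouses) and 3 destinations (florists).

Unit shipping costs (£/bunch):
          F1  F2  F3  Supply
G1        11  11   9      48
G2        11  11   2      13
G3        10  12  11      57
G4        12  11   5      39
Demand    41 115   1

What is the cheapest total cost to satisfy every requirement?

A cheapest plan:
  G1 to F2: 48 × £11 = £528
  G2 to F2: 12 × £11 = £132
  G2 to F3: 1 × £2 = £2
  G3 to F1: 41 × £10 = £410
  G3 to F2: 16 × £12 = £192
  G4 to F2: 39 × £11 = £429
Total = 528 + 132 + 2 + 410 + 192 + 429 = £1693.
(Supply check: G1 ships 48; G2 ships 13; G3 ships 57; G4 ships 39.)

1693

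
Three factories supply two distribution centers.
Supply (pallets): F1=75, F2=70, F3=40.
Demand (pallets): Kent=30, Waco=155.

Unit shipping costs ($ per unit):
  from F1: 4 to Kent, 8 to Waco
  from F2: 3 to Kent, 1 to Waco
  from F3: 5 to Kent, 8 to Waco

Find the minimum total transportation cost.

One minimum-cost allocation:
  F1→Kent: 30 × $4 = $120
  F1→Waco: 45 × $8 = $360
  F2→Waco: 70 × $1 = $70
  F3→Waco: 40 × $8 = $320
Total = 120 + 360 + 70 + 320 = $870.

870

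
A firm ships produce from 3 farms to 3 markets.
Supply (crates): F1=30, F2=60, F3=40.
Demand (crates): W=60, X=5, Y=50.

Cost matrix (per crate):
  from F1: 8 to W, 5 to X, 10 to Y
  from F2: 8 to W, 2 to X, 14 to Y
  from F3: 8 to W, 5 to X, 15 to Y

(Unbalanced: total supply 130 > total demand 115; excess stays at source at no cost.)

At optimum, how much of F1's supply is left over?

0

An optimal plan:
  F1 to Y: 30 × 10 = 300
  F2 to W: 35 × 8 = 280
  F2 to X: 5 × 2 = 10
  F2 to Y: 20 × 14 = 280
  F3 to W: 25 × 8 = 200
Total cost = 1070.
F1 ships 30 of its 30, leaving 0.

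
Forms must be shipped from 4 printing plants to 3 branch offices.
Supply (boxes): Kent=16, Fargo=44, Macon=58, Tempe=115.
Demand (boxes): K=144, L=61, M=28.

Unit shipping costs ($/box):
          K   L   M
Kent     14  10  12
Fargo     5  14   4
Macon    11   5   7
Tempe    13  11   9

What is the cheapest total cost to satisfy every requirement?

2105

Optimal allocation:
  Kent->K: 13 × $14 = $182
  Kent->L: 3 × $10 = $30
  Fargo->K: 44 × $5 = $220
  Macon->L: 58 × $5 = $290
  Tempe->K: 87 × $13 = $1131
  Tempe->M: 28 × $9 = $252
Total = 182 + 30 + 220 + 290 + 1131 + 252 = $2105.
(Supply check: Kent ships 16; Fargo ships 44; Macon ships 58; Tempe ships 115.)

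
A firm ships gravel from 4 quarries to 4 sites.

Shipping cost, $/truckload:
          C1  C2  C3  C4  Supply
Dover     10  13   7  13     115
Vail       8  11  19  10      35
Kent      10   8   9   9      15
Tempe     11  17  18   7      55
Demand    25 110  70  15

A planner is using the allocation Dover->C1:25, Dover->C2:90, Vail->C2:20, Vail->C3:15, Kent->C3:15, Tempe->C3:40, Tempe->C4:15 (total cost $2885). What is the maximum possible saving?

Current plan cost = 25·10 + 90·13 + 20·11 + 15·19 + 15·9 + 40·18 + 15·7 = $2885.
Optimal plan:
  Dover–C2: 45 × $13 = $585
  Dover–C3: 70 × $7 = $490
  Vail–C2: 35 × $11 = $385
  Kent–C2: 15 × $8 = $120
  Tempe–C1: 25 × $11 = $275
  Tempe–C2: 15 × $17 = $255
  Tempe–C4: 15 × $7 = $105
Optimal cost = $2215.
Saving = 2885 − 2215 = $670.

670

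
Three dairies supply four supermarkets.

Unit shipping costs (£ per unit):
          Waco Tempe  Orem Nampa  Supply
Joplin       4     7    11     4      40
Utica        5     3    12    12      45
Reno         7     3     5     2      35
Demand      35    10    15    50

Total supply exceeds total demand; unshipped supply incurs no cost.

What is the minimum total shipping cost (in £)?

430

One minimum-cost allocation:
  Joplin to Waco: 10 × £4 = £40
  Joplin to Nampa: 30 × £4 = £120
  Utica to Waco: 25 × £5 = £125
  Utica to Tempe: 10 × £3 = £30
  Reno to Orem: 15 × £5 = £75
  Reno to Nampa: 20 × £2 = £40
Total = 40 + 120 + 125 + 30 + 75 + 40 = £430.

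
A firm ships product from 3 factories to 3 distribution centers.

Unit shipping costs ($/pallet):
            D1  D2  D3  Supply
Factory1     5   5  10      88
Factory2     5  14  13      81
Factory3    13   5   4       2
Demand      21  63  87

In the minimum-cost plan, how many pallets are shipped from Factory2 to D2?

Optimal shipments:
  Factory1 to D2: 63 × $5 = $315
  Factory1 to D3: 25 × $10 = $250
  Factory2 to D1: 21 × $5 = $105
  Factory2 to D3: 60 × $13 = $780
  Factory3 to D3: 2 × $4 = $8
Total cost = $1458.
The route Factory2→D2 is not used.

0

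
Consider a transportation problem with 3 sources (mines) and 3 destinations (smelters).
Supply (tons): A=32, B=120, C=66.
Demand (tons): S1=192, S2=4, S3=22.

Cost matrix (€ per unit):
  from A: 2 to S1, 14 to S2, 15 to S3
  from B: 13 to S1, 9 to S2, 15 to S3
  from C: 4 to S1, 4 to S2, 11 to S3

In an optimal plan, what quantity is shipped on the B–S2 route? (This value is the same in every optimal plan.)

4

The minimum-cost plan:
  A to S1: 32 × €2 = €64
  B to S1: 94 × €13 = €1222
  B to S2: 4 × €9 = €36
  B to S3: 22 × €15 = €330
  C to S1: 66 × €4 = €264
Total cost = €1916.
So B→S2 carries 4 tons.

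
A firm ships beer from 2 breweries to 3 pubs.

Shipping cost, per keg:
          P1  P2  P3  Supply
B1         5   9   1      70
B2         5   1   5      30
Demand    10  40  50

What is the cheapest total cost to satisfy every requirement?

Optimal allocation:
  B1->P1: 10 × 5 = 50
  B1->P2: 10 × 9 = 90
  B1->P3: 50 × 1 = 50
  B2->P2: 30 × 1 = 30
Total = 50 + 90 + 50 + 30 = 220.
(Supply check: B1 ships 70; B2 ships 30.)

220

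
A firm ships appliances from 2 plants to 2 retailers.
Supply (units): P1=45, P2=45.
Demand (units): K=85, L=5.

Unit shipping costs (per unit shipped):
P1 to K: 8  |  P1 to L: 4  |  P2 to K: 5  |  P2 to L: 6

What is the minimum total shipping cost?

Optimal allocation:
  P1->K: 40 × 8 = 320
  P1->L: 5 × 4 = 20
  P2->K: 45 × 5 = 225
Total = 320 + 20 + 225 = 565.

565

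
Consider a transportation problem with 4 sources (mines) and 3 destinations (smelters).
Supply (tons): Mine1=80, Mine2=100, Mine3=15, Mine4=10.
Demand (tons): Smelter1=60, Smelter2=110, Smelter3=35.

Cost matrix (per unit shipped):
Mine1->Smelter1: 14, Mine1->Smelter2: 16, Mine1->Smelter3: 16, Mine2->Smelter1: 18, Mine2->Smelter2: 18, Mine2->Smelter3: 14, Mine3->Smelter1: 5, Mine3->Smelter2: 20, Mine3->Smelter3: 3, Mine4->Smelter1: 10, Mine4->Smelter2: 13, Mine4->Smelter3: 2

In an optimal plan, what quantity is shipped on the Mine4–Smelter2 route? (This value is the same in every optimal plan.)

The minimum-cost plan:
  Mine1→Smelter1: 45 × 14 = 630
  Mine1→Smelter2: 35 × 16 = 560
  Mine2→Smelter2: 75 × 18 = 1350
  Mine2→Smelter3: 25 × 14 = 350
  Mine3→Smelter1: 15 × 5 = 75
  Mine4→Smelter3: 10 × 2 = 20
Total cost = 2985.
The route Mine4→Smelter2 is not used.

0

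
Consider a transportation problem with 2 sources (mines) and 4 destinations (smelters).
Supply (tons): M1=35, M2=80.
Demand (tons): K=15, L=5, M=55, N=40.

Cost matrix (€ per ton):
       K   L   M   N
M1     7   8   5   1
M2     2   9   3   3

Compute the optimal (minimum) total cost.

An optimal shipping plan:
  M1→N: 35 × €1 = €35
  M2→K: 15 × €2 = €30
  M2→L: 5 × €9 = €45
  M2→M: 55 × €3 = €165
  M2→N: 5 × €3 = €15
Total = 35 + 30 + 45 + 165 + 15 = €290.
(Supply check: M1 ships 35; M2 ships 80.)

290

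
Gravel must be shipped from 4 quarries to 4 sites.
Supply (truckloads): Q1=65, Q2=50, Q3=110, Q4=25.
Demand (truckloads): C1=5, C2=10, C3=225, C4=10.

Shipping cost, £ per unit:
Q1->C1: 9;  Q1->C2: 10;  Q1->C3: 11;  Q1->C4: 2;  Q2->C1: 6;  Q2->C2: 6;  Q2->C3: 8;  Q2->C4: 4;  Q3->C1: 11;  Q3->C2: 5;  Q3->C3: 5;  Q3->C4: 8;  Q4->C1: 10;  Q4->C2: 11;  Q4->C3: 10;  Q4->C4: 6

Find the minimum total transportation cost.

A cheapest plan:
  Q1->C1: 5 × £9 = £45
  Q1->C3: 50 × £11 = £550
  Q1->C4: 10 × £2 = £20
  Q2->C2: 10 × £6 = £60
  Q2->C3: 40 × £8 = £320
  Q3->C3: 110 × £5 = £550
  Q4->C3: 25 × £10 = £250
Total = 45 + 550 + 20 + 60 + 320 + 550 + 250 = £1795.

1795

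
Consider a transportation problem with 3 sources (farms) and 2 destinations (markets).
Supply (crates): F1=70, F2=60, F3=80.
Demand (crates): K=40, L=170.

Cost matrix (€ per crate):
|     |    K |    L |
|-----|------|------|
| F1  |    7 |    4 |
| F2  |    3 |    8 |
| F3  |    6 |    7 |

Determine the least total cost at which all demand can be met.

1120

An optimal shipping plan:
  F1 to L: 70 × €4 = €280
  F2 to K: 40 × €3 = €120
  F2 to L: 20 × €8 = €160
  F3 to L: 80 × €7 = €560
Total = 280 + 120 + 160 + 560 = €1120.
(Supply check: F1 ships 70; F2 ships 60; F3 ships 80.)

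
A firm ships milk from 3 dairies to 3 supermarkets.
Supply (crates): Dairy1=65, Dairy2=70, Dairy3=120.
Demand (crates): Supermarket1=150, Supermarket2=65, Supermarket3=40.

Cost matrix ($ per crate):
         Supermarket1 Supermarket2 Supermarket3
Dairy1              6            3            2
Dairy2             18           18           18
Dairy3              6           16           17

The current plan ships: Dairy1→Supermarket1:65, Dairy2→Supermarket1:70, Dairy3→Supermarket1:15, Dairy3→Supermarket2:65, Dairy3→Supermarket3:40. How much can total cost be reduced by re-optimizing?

1325

Current plan cost = 65·6 + 70·18 + 15·6 + 65·16 + 40·17 = $3460.
Optimal plan:
  Dairy1→Supermarket2: 25 × $3 = $75
  Dairy1→Supermarket3: 40 × $2 = $80
  Dairy2→Supermarket1: 30 × $18 = $540
  Dairy2→Supermarket2: 40 × $18 = $720
  Dairy3→Supermarket1: 120 × $6 = $720
Optimal cost = $2135.
Saving = 3460 − 2135 = $1325.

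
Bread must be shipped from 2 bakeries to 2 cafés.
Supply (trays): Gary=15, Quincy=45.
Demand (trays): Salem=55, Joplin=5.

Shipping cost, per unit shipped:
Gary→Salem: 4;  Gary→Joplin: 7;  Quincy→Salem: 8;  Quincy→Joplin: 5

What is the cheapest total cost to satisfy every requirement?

Optimal allocation:
  Gary->Salem: 15 × 4 = 60
  Quincy->Salem: 40 × 8 = 320
  Quincy->Joplin: 5 × 5 = 25
Total = 60 + 320 + 25 = 405.

405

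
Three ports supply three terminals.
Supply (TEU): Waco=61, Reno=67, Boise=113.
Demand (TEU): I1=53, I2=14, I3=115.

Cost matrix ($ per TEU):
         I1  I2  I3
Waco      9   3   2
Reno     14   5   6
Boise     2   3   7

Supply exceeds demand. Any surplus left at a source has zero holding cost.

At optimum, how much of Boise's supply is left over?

46

Minimum-cost shipments:
  Waco to I3: 61 × $2 = $122
  Reno to I3: 54 × $6 = $324
  Boise to I1: 53 × $2 = $106
  Boise to I2: 14 × $3 = $42
Total cost = $594.
Boise ships 67 of its 113, leaving 46.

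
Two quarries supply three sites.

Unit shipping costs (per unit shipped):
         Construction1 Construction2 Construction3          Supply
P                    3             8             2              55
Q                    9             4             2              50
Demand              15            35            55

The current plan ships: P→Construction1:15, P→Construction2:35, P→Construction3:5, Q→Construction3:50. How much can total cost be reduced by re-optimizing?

Current plan cost = 15·3 + 35·8 + 5·2 + 50·2 = 435.
Optimal plan:
  P–Construction1: 15 truckloads
  P–Construction3: 40 truckloads
  Q–Construction2: 35 truckloads
  Q–Construction3: 15 truckloads
Optimal cost = 295.
Saving = 435 − 295 = 140.

140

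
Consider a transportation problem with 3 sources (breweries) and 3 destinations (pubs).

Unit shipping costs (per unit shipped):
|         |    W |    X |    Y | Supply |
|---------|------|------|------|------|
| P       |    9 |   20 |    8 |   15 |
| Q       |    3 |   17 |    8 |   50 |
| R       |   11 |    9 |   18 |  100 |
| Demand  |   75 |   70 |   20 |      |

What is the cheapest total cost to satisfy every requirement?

An optimal shipping plan:
  P->Y: 15 × 8 = 120
  Q->W: 45 × 3 = 135
  Q->Y: 5 × 8 = 40
  R->W: 30 × 11 = 330
  R->X: 70 × 9 = 630
Total = 120 + 135 + 40 + 330 + 630 = 1255.
(Supply check: P ships 15; Q ships 50; R ships 100.)

1255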